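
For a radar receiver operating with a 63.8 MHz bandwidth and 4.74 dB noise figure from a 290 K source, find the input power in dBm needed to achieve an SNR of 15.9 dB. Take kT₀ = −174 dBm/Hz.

−75.3 dBm

Sensitivity = −174 + 10 log₁₀(B) + NF + SNR_min
= −174 + 78.05 + 4.74 + 15.9
= −75.31 dBm → −75.3 dBm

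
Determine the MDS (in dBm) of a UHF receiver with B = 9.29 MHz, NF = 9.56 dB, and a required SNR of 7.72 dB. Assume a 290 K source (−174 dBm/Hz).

−87.0 dBm

Sensitivity = −174 + 10 log₁₀(B) + NF + SNR_min
= −174 + 69.68 + 9.56 + 7.72
= −87.04 dBm → −87.0 dBm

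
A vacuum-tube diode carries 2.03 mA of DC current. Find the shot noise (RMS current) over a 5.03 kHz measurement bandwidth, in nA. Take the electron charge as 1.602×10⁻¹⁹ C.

1.81 nA

I_n = √(2qI·B)
2qI·B = 2 × 1.602×10⁻¹⁹ × 2.03×10⁻³ × 5.03×10³ = 3.27×10⁻¹⁸ A²
I_n = √(3.27×10⁻¹⁸) = 1.81×10⁻⁹ A = 1.81 nA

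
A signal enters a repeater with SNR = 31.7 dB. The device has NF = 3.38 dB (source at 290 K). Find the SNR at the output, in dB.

28.32 dB

By definition F = SNR_in/SNR_out, so in dB: SNR_out = SNR_in − NF
SNR_out = 31.7 − 3.38 = 28.32 dB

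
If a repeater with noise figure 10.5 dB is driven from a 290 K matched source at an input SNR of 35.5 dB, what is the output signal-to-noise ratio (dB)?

By definition F = SNR_in/SNR_out, so in dB: SNR_out = SNR_in − NF
SNR_out = 35.5 − 10.5 = 25.0 dB

25.0 dB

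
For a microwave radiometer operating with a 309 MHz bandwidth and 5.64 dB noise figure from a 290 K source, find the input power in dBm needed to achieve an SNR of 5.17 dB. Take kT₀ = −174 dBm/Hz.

Sensitivity = −174 + 10 log₁₀(B) + NF + SNR_min
= −174 + 84.9 + 5.64 + 5.17
= −78.29 dBm → −78.3 dBm

−78.3 dBm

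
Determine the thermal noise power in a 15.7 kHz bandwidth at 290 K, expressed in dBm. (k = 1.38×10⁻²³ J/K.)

P_n = kTB = 1.38×10⁻²³ × 290 × 1.57×10⁴ = 6.28×10⁻¹⁷ W
In dBm: 10 log₁₀(6.28×10⁻¹⁷ / 10⁻³) = −132.0 dBm

−132.0 dBm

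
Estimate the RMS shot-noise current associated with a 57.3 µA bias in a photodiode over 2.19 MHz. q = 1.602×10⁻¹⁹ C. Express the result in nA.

I_n = √(2qI·B)
2qI·B = 2 × 1.602×10⁻¹⁹ × 5.73×10⁻⁵ × 2.19×10⁶ = 4.02×10⁻¹⁷ A²
I_n = √(4.02×10⁻¹⁷) = 6.34×10⁻⁹ A = 6.34 nA

6.34 nA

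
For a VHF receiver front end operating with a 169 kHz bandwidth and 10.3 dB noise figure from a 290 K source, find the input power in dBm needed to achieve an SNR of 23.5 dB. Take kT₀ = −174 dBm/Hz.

−87.9 dBm

Sensitivity = −174 + 10 log₁₀(B) + NF + SNR_min
= −174 + 52.28 + 10.3 + 23.5
= −87.92 dBm → −87.9 dBm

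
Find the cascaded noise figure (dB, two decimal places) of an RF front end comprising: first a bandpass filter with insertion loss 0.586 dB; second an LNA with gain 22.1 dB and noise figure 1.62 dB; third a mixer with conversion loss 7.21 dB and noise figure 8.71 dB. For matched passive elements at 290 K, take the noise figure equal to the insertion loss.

2.32 dB

Convert to linear (a loss of L dB is a gain of −L dB): F_i = 10^(NF_i/10), G_i = 10^(G_i,dB/10)
  Stage 1: F_1 = 10^(0.586/10) = 1.144, G_1 = 10^(−0.586/10) = 0.8738
  Stage 2: F_2 = 10^(1.62/10) = 1.452, G_2 = 10^(22.1/10) = 162.2
  Stage 3: F_3 = 10^(8.71/10) = 7.430, G_3 = 10^(−7.21/10) = 0.1901
Friis cascade:
  F = 1.144 + (1.452 − 1)/0.8738 + (7.430 − 1)/141.7 = 1.707
NF = 10 log₁₀(1.707) = 2.32 dB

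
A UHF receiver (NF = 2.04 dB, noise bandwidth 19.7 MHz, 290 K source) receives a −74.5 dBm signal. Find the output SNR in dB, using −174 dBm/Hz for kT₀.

24.5 dB

Noise floor: N = −174 + 10 log₁₀(B) + NF
10 log₁₀(1.97×10⁷) = 72.94 dB
N = −174 + 72.94 + 2.04 = −99.02 dBm
SNR = P_sig − N = −74.5 − (−99.02) = 24.52 dB → 24.5 dB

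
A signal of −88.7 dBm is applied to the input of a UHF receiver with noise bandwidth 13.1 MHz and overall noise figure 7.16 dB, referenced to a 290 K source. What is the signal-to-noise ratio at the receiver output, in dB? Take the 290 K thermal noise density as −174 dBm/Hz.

7.0 dB

Noise floor: N = −174 + 10 log₁₀(B) + NF
10 log₁₀(1.31×10⁷) = 71.17 dB
N = −174 + 71.17 + 7.16 = −95.67 dBm
SNR = P_sig − N = −88.7 − (−95.67) = 6.97 dB → 7.0 dB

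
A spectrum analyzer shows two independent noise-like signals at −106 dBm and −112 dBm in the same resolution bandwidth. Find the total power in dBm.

Convert to linear, add, convert back:
P₁ = 2.51×10⁻¹⁴ W, P₂ = 6.31×10⁻¹⁵ W
P_tot = 3.14×10⁻¹⁴ W → 10 log₁₀(P_tot / 10⁻³) = −105.0 dBm

−105.0 dBm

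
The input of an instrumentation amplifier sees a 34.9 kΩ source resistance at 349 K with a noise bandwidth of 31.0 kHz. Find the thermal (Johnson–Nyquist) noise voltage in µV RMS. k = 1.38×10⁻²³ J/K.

V_n = √(4kTRB)
4kTRB = 4 × 1.38×10⁻²³ × 349 × 3.49×10⁴ × 3.10×10⁴ = 2.08×10⁻¹¹ V²
V_n = √(2.08×10⁻¹¹) = 4.57×10⁻⁶ V = 4.57 µV

4.57 µV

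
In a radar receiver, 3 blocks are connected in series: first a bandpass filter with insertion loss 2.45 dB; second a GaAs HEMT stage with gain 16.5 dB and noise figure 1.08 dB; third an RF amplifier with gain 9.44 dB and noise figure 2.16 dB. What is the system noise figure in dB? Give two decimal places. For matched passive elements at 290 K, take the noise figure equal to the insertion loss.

Convert to linear (a loss of L dB is a gain of −L dB): F_i = 10^(NF_i/10), G_i = 10^(G_i,dB/10)
  Stage 1: F_1 = 10^(2.45/10) = 1.758, G_1 = 10^(−2.45/10) = 0.5689
  Stage 2: F_2 = 10^(1.08/10) = 1.282, G_2 = 10^(16.5/10) = 44.67
  Stage 3: F_3 = 10^(2.16/10) = 1.644, G_3 = 10^(9.44/10) = 8.790
Friis cascade:
  F = 1.758 + (1.282 − 1)/0.5689 + (1.644 − 1)/25.41 = 2.280
NF = 10 log₁₀(2.280) = 3.58 dB

3.58 dB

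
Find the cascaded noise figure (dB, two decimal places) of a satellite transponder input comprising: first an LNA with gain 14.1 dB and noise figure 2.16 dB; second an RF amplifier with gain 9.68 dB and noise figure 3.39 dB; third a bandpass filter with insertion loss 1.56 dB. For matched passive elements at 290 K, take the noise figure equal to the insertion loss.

2.28 dB

Convert to linear (a loss of L dB is a gain of −L dB): F_i = 10^(NF_i/10), G_i = 10^(G_i,dB/10)
  Stage 1: F_1 = 10^(2.16/10) = 1.644, G_1 = 10^(14.1/10) = 25.70
  Stage 2: F_2 = 10^(3.39/10) = 2.183, G_2 = 10^(9.68/10) = 9.290
  Stage 3: F_3 = 10^(1.56/10) = 1.432, G_3 = 10^(−1.56/10) = 0.6982
Friis cascade:
  F = 1.644 + (2.183 − 1)/25.70 + (1.432 − 1)/238.8 = 1.692
NF = 10 log₁₀(1.692) = 2.28 dB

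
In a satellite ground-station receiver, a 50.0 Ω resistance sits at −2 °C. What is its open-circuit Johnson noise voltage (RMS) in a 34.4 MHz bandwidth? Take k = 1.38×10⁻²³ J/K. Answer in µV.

5.07 µV

T = −2 °C + 273.15 = 271.15 K
V_n = √(4kTRB)
4kTRB = 4 × 1.38×10⁻²³ × 271.15 × 5.00×10¹ × 3.44×10⁷ = 2.57×10⁻¹¹ V²
V_n = √(2.57×10⁻¹¹) = 5.07×10⁻⁶ V = 5.07 µV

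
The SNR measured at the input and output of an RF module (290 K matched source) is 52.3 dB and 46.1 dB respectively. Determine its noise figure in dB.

NF (dB) = SNR_in(dB) − SNR_out(dB) when the source is at T₀
NF = 52.3 − 46.1 = 6.2 dB

6.2 dB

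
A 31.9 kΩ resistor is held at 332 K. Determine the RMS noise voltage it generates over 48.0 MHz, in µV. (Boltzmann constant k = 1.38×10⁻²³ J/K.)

168 µV

V_n = √(4kTRB)
4kTRB = 4 × 1.38×10⁻²³ × 332 × 3.19×10⁴ × 4.80×10⁷ = 2.81×10⁻⁸ V²
V_n = √(2.81×10⁻⁸) = 1.68×10⁻⁴ V = 168 µV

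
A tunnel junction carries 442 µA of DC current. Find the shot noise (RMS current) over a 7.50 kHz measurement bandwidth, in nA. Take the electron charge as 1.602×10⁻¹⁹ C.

1.03 nA

I_n = √(2qI·B)
2qI·B = 2 × 1.602×10⁻¹⁹ × 4.42×10⁻⁴ × 7.50×10³ = 1.06×10⁻¹⁸ A²
I_n = √(1.06×10⁻¹⁸) = 1.03×10⁻⁹ A = 1.03 nA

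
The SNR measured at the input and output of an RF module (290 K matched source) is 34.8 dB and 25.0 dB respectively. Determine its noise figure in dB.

9.8 dB

NF (dB) = SNR_in(dB) − SNR_out(dB) when the source is at T₀
NF = 34.8 − 25.0 = 9.8 dB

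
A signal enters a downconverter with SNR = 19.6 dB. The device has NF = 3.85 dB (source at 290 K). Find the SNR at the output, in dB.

15.75 dB

By definition F = SNR_in/SNR_out, so in dB: SNR_out = SNR_in − NF
SNR_out = 19.6 − 3.85 = 15.75 dB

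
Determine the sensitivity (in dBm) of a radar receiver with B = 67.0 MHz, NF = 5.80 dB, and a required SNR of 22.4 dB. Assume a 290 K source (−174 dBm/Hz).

−67.5 dBm

Sensitivity = −174 + 10 log₁₀(B) + NF + SNR_min
= −174 + 78.26 + 5.80 + 22.4
= −67.54 dBm → −67.5 dBm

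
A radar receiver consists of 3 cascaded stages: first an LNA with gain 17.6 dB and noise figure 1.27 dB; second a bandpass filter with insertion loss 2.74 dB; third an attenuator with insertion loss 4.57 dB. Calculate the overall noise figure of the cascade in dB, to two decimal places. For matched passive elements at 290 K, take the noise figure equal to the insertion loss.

Convert to linear (a loss of L dB is a gain of −L dB): F_i = 10^(NF_i/10), G_i = 10^(G_i,dB/10)
  Stage 1: F_1 = 10^(1.27/10) = 1.340, G_1 = 10^(17.6/10) = 57.54
  Stage 2: F_2 = 10^(2.74/10) = 1.879, G_2 = 10^(−2.74/10) = 0.5321
  Stage 3: F_3 = 10^(4.57/10) = 2.864, G_3 = 10^(−4.57/10) = 0.3491
Friis cascade:
  F = 1.340 + (1.879 − 1)/57.54 + (2.864 − 1)/30.62 = 1.416
NF = 10 log₁₀(1.416) = 1.51 dB

1.51 dB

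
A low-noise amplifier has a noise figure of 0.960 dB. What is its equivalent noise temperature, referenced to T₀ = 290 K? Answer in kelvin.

71.7 K

F = 10^(0.960/10) = 1.24738
T_e = (F − 1)·T₀ = (1.24738 − 1) × 290 = 71.7 K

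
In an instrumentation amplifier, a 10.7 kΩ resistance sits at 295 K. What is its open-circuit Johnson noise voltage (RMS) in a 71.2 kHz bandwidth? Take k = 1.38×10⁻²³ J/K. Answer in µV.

V_n = √(4kTRB)
4kTRB = 4 × 1.38×10⁻²³ × 295 × 1.07×10⁴ × 7.12×10⁴ = 1.24×10⁻¹¹ V²
V_n = √(1.24×10⁻¹¹) = 3.52×10⁻⁶ V = 3.52 µV

3.52 µV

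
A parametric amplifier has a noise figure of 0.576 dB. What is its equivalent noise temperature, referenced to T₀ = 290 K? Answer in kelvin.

F = 10^(0.576/10) = 1.14183
T_e = (F − 1)·T₀ = (1.14183 − 1) × 290 = 41.1 K

41.1 K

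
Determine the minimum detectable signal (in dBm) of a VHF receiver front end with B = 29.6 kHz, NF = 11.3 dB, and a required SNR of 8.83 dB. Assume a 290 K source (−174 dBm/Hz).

Sensitivity = −174 + 10 log₁₀(B) + NF + SNR_min
= −174 + 44.71 + 11.3 + 8.83
= −109.16 dBm → −109.2 dBm

−109.2 dBm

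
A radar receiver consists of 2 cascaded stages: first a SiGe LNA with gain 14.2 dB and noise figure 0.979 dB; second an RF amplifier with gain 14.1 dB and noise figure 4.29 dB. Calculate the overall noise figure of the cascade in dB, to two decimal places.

1.20 dB

Convert to linear (a loss of L dB is a gain of −L dB): F_i = 10^(NF_i/10), G_i = 10^(G_i,dB/10)
  Stage 1: F_1 = 10^(0.979/10) = 1.253, G_1 = 10^(14.2/10) = 26.30
  Stage 2: F_2 = 10^(4.29/10) = 2.685, G_2 = 10^(14.1/10) = 25.70
Friis cascade:
  F = 1.253 + (2.685 − 1)/26.30 = 1.317
NF = 10 log₁₀(1.317) = 1.20 dB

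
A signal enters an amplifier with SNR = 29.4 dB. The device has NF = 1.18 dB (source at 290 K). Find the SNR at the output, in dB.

By definition F = SNR_in/SNR_out, so in dB: SNR_out = SNR_in − NF
SNR_out = 29.4 − 1.18 = 28.22 dB

28.22 dB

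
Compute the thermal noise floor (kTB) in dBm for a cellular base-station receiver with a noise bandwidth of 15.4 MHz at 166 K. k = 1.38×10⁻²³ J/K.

P_n = kTB = 1.38×10⁻²³ × 166 × 1.54×10⁷ = 3.53×10⁻¹⁴ W
In dBm: 10 log₁₀(3.53×10⁻¹⁴ / 10⁻³) = −104.5 dBm

−104.5 dBm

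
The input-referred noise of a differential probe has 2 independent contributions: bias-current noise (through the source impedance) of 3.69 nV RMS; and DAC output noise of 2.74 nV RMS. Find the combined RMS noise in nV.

4.60 nV

Uncorrelated sources add in power (mean-square): V_tot = √(ΣV_i²)
V_tot = √[(3.69×10⁻⁹)² + (2.74×10⁻⁹)²] = 4.60×10⁻⁹ V = 4.60 nV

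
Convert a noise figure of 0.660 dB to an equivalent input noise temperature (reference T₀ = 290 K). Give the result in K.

F = 10^(0.660/10) = 1.16413
T_e = (F − 1)·T₀ = (1.16413 − 1) × 290 = 47.6 K

47.6 K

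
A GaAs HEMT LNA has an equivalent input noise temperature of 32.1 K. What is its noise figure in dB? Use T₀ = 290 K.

0.456 dB

F = 1 + T_e/T₀ = 1 + 32.1/290 = 1.11069
NF = 10 log₁₀(1.11069) = 0.456 dB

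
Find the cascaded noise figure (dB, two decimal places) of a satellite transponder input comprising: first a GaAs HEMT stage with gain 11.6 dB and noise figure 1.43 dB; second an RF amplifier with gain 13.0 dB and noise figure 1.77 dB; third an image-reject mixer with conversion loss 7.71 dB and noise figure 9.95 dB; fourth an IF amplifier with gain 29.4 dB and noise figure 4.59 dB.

1.74 dB

Convert to linear (a loss of L dB is a gain of −L dB): F_i = 10^(NF_i/10), G_i = 10^(G_i,dB/10)
  Stage 1: F_1 = 10^(1.43/10) = 1.390, G_1 = 10^(11.6/10) = 14.45
  Stage 2: F_2 = 10^(1.77/10) = 1.503, G_2 = 10^(13.0/10) = 19.95
  Stage 3: F_3 = 10^(9.95/10) = 9.886, G_3 = 10^(−7.71/10) = 0.1694
  Stage 4: F_4 = 10^(4.59/10) = 2.877, G_4 = 10^(29.4/10) = 871.0
Friis cascade:
  F = 1.390 + (1.503 − 1)/14.45 + (9.886 − 1)/288.4 + (2.877 − 1)/48.87 = 1.494
NF = 10 log₁₀(1.494) = 1.74 dB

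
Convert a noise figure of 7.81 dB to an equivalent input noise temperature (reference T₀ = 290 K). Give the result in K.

1461 K

F = 10^(7.81/10) = 6.03949
T_e = (F − 1)·T₀ = (6.03949 − 1) × 290 = 1461 K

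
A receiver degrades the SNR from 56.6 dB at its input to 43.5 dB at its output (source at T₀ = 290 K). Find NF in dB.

NF (dB) = SNR_in(dB) − SNR_out(dB) when the source is at T₀
NF = 56.6 − 43.5 = 13.1 dB

13.1 dB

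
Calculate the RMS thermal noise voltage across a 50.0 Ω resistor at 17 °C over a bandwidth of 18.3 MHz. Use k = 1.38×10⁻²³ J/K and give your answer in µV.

T = 17 °C + 273.15 = 290.15 K
V_n = √(4kTRB)
4kTRB = 4 × 1.38×10⁻²³ × 290.15 × 5.00×10¹ × 1.83×10⁷ = 1.47×10⁻¹¹ V²
V_n = √(1.47×10⁻¹¹) = 3.83×10⁻⁶ V = 3.83 µV

3.83 µV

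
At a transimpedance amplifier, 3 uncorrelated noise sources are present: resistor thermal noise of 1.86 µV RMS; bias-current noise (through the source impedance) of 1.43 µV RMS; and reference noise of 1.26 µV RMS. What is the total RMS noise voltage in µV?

Uncorrelated sources add in power (mean-square): V_tot = √(ΣV_i²)
V_tot = √[(1.86×10⁻⁶)² + (1.43×10⁻⁶)² + (1.26×10⁻⁶)²] = 2.66×10⁻⁶ V = 2.66 µV

2.66 µV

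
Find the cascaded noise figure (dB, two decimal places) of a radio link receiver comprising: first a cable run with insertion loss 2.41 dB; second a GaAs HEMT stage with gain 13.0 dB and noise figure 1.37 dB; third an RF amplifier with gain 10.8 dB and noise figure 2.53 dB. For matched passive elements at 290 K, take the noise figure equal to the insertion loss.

Convert to linear (a loss of L dB is a gain of −L dB): F_i = 10^(NF_i/10), G_i = 10^(G_i,dB/10)
  Stage 1: F_1 = 10^(2.41/10) = 1.742, G_1 = 10^(−2.41/10) = 0.5741
  Stage 2: F_2 = 10^(1.37/10) = 1.371, G_2 = 10^(13.0/10) = 19.95
  Stage 3: F_3 = 10^(2.53/10) = 1.791, G_3 = 10^(10.8/10) = 12.02
Friis cascade:
  F = 1.742 + (1.371 − 1)/0.5741 + (1.791 − 1)/11.46 = 2.457
NF = 10 log₁₀(2.457) = 3.90 dB

3.90 dB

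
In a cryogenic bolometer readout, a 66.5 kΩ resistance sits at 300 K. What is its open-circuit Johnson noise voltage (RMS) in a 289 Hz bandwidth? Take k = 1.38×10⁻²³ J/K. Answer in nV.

564 nV

V_n = √(4kTRB)
4kTRB = 4 × 1.38×10⁻²³ × 300 × 6.65×10⁴ × 2.89×10² = 3.18×10⁻¹³ V²
V_n = √(3.18×10⁻¹³) = 5.64×10⁻⁷ V = 564 nV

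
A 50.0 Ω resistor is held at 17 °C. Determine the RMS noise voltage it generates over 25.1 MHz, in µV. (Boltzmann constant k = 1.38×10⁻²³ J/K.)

4.48 µV

T = 17 °C + 273.15 = 290.15 K
V_n = √(4kTRB)
4kTRB = 4 × 1.38×10⁻²³ × 290.15 × 5.00×10¹ × 2.51×10⁷ = 2.01×10⁻¹¹ V²
V_n = √(2.01×10⁻¹¹) = 4.48×10⁻⁶ V = 4.48 µV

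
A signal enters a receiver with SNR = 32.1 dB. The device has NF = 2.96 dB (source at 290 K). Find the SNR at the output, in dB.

By definition F = SNR_in/SNR_out, so in dB: SNR_out = SNR_in − NF
SNR_out = 32.1 − 2.96 = 29.14 dB

29.14 dB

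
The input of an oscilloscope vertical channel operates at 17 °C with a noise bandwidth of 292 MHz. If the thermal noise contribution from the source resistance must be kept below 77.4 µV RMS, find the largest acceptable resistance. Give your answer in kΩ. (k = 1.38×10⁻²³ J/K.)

1.28 kΩ

T = 17 °C + 273.15 = 290.15 K
Johnson–Nyquist: V_n = √(4kTRB) ⇒ R = V_n² / (4kTB)
4kTB = 4 × 1.38×10⁻²³ × 290.15 × 2.92×10⁸ = 4.68×10⁻¹²
R = (7.74×10⁻⁵)² / 4.68×10⁻¹² = 1.28×10³ Ω = 1.28 kΩ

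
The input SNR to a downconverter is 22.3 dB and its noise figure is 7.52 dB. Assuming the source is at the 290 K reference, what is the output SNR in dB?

By definition F = SNR_in/SNR_out, so in dB: SNR_out = SNR_in − NF
SNR_out = 22.3 − 7.52 = 14.78 dB

14.78 dB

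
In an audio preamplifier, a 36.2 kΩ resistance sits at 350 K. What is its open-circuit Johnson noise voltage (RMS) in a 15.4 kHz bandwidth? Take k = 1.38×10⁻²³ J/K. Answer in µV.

3.28 µV

V_n = √(4kTRB)
4kTRB = 4 × 1.38×10⁻²³ × 350 × 3.62×10⁴ × 1.54×10⁴ = 1.08×10⁻¹¹ V²
V_n = √(1.08×10⁻¹¹) = 3.28×10⁻⁶ V = 3.28 µV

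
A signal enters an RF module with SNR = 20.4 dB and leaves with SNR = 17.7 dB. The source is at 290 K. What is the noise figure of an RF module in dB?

2.7 dB

NF (dB) = SNR_in(dB) − SNR_out(dB) when the source is at T₀
NF = 20.4 − 17.7 = 2.7 dB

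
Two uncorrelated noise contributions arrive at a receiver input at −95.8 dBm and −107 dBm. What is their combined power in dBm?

Convert to linear, add, convert back:
P₁ = 2.63×10⁻¹³ W, P₂ = 2.00×10⁻¹⁴ W
P_tot = 2.83×10⁻¹³ W → 10 log₁₀(P_tot / 10⁻³) = −95.5 dBm

−95.5 dBm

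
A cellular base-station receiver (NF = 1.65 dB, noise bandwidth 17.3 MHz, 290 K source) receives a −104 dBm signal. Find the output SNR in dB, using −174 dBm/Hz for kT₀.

−4.0 dB

Noise floor: N = −174 + 10 log₁₀(B) + NF
10 log₁₀(1.73×10⁷) = 72.38 dB
N = −174 + 72.38 + 1.65 = −99.97 dBm
SNR = P_sig − N = −104 − (−99.97) = −4.03 dB → −4.0 dB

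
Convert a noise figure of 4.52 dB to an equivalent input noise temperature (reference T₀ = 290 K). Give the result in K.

531 K

F = 10^(4.52/10) = 2.83139
T_e = (F − 1)·T₀ = (2.83139 − 1) × 290 = 531 K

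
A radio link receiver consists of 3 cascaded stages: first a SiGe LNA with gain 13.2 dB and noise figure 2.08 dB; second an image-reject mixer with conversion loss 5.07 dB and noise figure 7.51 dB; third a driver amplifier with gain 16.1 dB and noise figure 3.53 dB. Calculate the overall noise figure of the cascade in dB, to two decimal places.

Convert to linear (a loss of L dB is a gain of −L dB): F_i = 10^(NF_i/10), G_i = 10^(G_i,dB/10)
  Stage 1: F_1 = 10^(2.08/10) = 1.614, G_1 = 10^(13.2/10) = 20.89
  Stage 2: F_2 = 10^(7.51/10) = 5.636, G_2 = 10^(−5.07/10) = 0.3112
  Stage 3: F_3 = 10^(3.53/10) = 2.254, G_3 = 10^(16.1/10) = 40.74
Friis cascade:
  F = 1.614 + (5.636 − 1)/20.89 + (2.254 − 1)/6.501 = 2.029
NF = 10 log₁₀(2.029) = 3.07 dB

3.07 dB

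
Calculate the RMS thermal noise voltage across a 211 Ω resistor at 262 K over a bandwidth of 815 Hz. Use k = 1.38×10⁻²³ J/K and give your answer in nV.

49.9 nV

V_n = √(4kTRB)
4kTRB = 4 × 1.38×10⁻²³ × 262 × 2.11×10² × 8.15×10² = 2.49×10⁻¹⁵ V²
V_n = √(2.49×10⁻¹⁵) = 4.99×10⁻⁸ V = 49.9 nV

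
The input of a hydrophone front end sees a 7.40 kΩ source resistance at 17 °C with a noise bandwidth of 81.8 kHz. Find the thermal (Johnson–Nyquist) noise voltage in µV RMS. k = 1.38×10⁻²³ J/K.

T = 17 °C + 273.15 = 290.15 K
V_n = √(4kTRB)
4kTRB = 4 × 1.38×10⁻²³ × 290.15 × 7.40×10³ × 8.18×10⁴ = 9.69×10⁻¹² V²
V_n = √(9.69×10⁻¹²) = 3.11×10⁻⁶ V = 3.11 µV

3.11 µV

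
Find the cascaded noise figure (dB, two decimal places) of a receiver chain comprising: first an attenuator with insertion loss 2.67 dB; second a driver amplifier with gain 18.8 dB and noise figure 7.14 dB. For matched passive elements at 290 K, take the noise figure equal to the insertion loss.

9.81 dB

Convert to linear (a loss of L dB is a gain of −L dB): F_i = 10^(NF_i/10), G_i = 10^(G_i,dB/10)
  Stage 1: F_1 = 10^(2.67/10) = 1.849, G_1 = 10^(−2.67/10) = 0.5408
  Stage 2: F_2 = 10^(7.14/10) = 5.176, G_2 = 10^(18.8/10) = 75.86
Friis cascade:
  F = 1.849 + (5.176 − 1)/0.5408 = 9.572
NF = 10 log₁₀(9.572) = 9.81 dB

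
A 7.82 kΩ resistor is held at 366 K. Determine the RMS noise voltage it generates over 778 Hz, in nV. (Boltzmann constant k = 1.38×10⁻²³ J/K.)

351 nV

V_n = √(4kTRB)
4kTRB = 4 × 1.38×10⁻²³ × 366 × 7.82×10³ × 7.78×10² = 1.23×10⁻¹³ V²
V_n = √(1.23×10⁻¹³) = 3.51×10⁻⁷ V = 351 nV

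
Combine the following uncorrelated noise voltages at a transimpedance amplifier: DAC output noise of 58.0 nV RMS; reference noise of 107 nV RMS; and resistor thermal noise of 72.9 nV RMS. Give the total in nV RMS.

142 nV

Uncorrelated sources add in power (mean-square): V_tot = √(ΣV_i²)
V_tot = √[(5.80×10⁻⁸)² + (1.07×10⁻⁷)² + (7.29×10⁻⁸)²] = 1.42×10⁻⁷ V = 142 nV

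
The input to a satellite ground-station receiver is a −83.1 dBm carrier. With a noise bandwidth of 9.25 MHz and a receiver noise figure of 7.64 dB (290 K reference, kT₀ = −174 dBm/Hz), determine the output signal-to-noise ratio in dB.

Noise floor: N = −174 + 10 log₁₀(B) + NF
10 log₁₀(9.25×10⁶) = 69.66 dB
N = −174 + 69.66 + 7.64 = −96.70 dBm
SNR = P_sig − N = −83.1 − (−96.70) = 13.60 dB → 13.6 dB

13.6 dB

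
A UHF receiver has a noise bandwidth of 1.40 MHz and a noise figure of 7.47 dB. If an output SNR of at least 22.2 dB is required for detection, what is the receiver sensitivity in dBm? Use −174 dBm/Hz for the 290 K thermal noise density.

Sensitivity = −174 + 10 log₁₀(B) + NF + SNR_min
= −174 + 61.46 + 7.47 + 22.2
= −82.87 dBm → −82.9 dBm

−82.9 dBm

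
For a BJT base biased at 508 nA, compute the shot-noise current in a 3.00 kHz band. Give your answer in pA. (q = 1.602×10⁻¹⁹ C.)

I_n = √(2qI·B)
2qI·B = 2 × 1.602×10⁻¹⁹ × 5.08×10⁻⁷ × 3.00×10³ = 4.88×10⁻²² A²
I_n = √(4.88×10⁻²²) = 2.21×10⁻¹¹ A = 22.1 pA

22.1 pA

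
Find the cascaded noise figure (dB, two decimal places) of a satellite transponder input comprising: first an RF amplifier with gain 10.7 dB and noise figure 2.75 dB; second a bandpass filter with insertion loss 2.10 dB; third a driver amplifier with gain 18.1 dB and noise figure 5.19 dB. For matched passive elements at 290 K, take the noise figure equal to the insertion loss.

3.53 dB

Convert to linear (a loss of L dB is a gain of −L dB): F_i = 10^(NF_i/10), G_i = 10^(G_i,dB/10)
  Stage 1: F_1 = 10^(2.75/10) = 1.884, G_1 = 10^(10.7/10) = 11.75
  Stage 2: F_2 = 10^(2.10/10) = 1.622, G_2 = 10^(−2.10/10) = 0.6166
  Stage 3: F_3 = 10^(5.19/10) = 3.304, G_3 = 10^(18.1/10) = 64.57
Friis cascade:
  F = 1.884 + (1.622 − 1)/11.75 + (3.304 − 1)/7.244 = 2.255
NF = 10 log₁₀(2.255) = 3.53 dB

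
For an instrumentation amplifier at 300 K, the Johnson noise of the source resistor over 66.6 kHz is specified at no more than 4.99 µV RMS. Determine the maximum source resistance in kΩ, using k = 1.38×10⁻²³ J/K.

Johnson–Nyquist: V_n = √(4kTRB) ⇒ R = V_n² / (4kTB)
4kTB = 4 × 1.38×10⁻²³ × 300 × 6.66×10⁴ = 1.10×10⁻¹⁵
R = (4.99×10⁻⁶)² / 1.10×10⁻¹⁵ = 2.26×10⁴ Ω = 22.6 kΩ

22.6 kΩ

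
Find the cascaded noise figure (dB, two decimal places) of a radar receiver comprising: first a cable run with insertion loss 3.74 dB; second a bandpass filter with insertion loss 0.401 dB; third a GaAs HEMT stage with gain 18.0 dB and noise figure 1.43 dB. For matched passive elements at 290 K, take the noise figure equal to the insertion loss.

5.57 dB

Convert to linear (a loss of L dB is a gain of −L dB): F_i = 10^(NF_i/10), G_i = 10^(G_i,dB/10)
  Stage 1: F_1 = 10^(3.74/10) = 2.366, G_1 = 10^(−3.74/10) = 0.4227
  Stage 2: F_2 = 10^(0.401/10) = 1.097, G_2 = 10^(−0.401/10) = 0.9118
  Stage 3: F_3 = 10^(1.43/10) = 1.390, G_3 = 10^(18.0/10) = 63.10
Friis cascade:
  F = 2.366 + (1.097 − 1)/0.4227 + (1.390 − 1)/0.3854 = 3.607
NF = 10 log₁₀(3.607) = 5.57 dB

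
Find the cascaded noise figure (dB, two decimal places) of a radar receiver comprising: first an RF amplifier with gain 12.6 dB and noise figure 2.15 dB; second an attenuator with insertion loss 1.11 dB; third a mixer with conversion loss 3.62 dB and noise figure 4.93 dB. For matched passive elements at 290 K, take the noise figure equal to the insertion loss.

Convert to linear (a loss of L dB is a gain of −L dB): F_i = 10^(NF_i/10), G_i = 10^(G_i,dB/10)
  Stage 1: F_1 = 10^(2.15/10) = 1.641, G_1 = 10^(12.6/10) = 18.20
  Stage 2: F_2 = 10^(1.11/10) = 1.291, G_2 = 10^(−1.11/10) = 0.7745
  Stage 3: F_3 = 10^(4.93/10) = 3.112, G_3 = 10^(−3.62/10) = 0.4345
Friis cascade:
  F = 1.641 + (1.291 − 1)/18.20 + (3.112 − 1)/14.09 = 1.806
NF = 10 log₁₀(1.806) = 2.57 dB

2.57 dB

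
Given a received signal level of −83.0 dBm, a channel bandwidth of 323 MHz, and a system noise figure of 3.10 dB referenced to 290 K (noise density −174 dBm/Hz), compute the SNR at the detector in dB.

Noise floor: N = −174 + 10 log₁₀(B) + NF
10 log₁₀(3.23×10⁸) = 85.09 dB
N = −174 + 85.09 + 3.10 = −85.81 dBm
SNR = P_sig − N = −83.0 − (−85.81) = 2.81 dB → 2.8 dB

2.8 dB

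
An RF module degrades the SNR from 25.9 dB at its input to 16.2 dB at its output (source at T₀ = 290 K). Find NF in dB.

NF (dB) = SNR_in(dB) − SNR_out(dB) when the source is at T₀
NF = 25.9 − 16.2 = 9.7 dB

9.7 dB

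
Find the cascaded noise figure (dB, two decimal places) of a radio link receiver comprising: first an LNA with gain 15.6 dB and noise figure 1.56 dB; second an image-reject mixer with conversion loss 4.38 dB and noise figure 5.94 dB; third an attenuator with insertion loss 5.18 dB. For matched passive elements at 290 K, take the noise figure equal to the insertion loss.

Convert to linear (a loss of L dB is a gain of −L dB): F_i = 10^(NF_i/10), G_i = 10^(G_i,dB/10)
  Stage 1: F_1 = 10^(1.56/10) = 1.432, G_1 = 10^(15.6/10) = 36.31
  Stage 2: F_2 = 10^(5.94/10) = 3.926, G_2 = 10^(−4.38/10) = 0.3648
  Stage 3: F_3 = 10^(5.18/10) = 3.296, G_3 = 10^(−5.18/10) = 0.3034
Friis cascade:
  F = 1.432 + (3.926 − 1)/36.31 + (3.296 − 1)/13.24 = 1.686
NF = 10 log₁₀(1.686) = 2.27 dB

2.27 dB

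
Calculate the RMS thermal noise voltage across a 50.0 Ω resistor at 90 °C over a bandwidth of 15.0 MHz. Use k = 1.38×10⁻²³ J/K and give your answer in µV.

3.88 µV

T = 90 °C + 273.15 = 363.15 K
V_n = √(4kTRB)
4kTRB = 4 × 1.38×10⁻²³ × 363.15 × 5.00×10¹ × 1.50×10⁷ = 1.50×10⁻¹¹ V²
V_n = √(1.50×10⁻¹¹) = 3.88×10⁻⁶ V = 3.88 µV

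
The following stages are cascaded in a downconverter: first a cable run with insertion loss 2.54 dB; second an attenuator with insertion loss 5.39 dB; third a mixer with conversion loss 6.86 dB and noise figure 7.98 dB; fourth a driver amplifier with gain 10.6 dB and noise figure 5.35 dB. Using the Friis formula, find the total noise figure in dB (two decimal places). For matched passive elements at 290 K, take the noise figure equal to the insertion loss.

20.50 dB

Convert to linear (a loss of L dB is a gain of −L dB): F_i = 10^(NF_i/10), G_i = 10^(G_i,dB/10)
  Stage 1: F_1 = 10^(2.54/10) = 1.795, G_1 = 10^(−2.54/10) = 0.5572
  Stage 2: F_2 = 10^(5.39/10) = 3.459, G_2 = 10^(−5.39/10) = 0.2891
  Stage 3: F_3 = 10^(7.98/10) = 6.281, G_3 = 10^(−6.86/10) = 0.2061
  Stage 4: F_4 = 10^(5.35/10) = 3.428, G_4 = 10^(10.6/10) = 11.48
Friis cascade:
  F = 1.795 + (3.459 − 1)/0.5572 + (6.281 − 1)/0.1611 + (3.428 − 1)/0.03319 = 112.1
NF = 10 log₁₀(112.1) = 20.50 dB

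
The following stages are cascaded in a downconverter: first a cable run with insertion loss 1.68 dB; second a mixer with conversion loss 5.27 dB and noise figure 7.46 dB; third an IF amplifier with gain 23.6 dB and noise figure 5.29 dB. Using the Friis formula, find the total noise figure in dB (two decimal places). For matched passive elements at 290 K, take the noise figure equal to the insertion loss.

Convert to linear (a loss of L dB is a gain of −L dB): F_i = 10^(NF_i/10), G_i = 10^(G_i,dB/10)
  Stage 1: F_1 = 10^(1.68/10) = 1.472, G_1 = 10^(−1.68/10) = 0.6792
  Stage 2: F_2 = 10^(7.46/10) = 5.572, G_2 = 10^(−5.27/10) = 0.2972
  Stage 3: F_3 = 10^(5.29/10) = 3.381, G_3 = 10^(23.6/10) = 229.1
Friis cascade:
  F = 1.472 + (5.572 − 1)/0.6792 + (3.381 − 1)/0.2018 = 20.00
NF = 10 log₁₀(20.00) = 13.01 dB

13.01 dB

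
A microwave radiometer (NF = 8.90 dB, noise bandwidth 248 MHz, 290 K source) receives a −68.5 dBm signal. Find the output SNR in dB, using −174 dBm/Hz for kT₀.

12.7 dB

Noise floor: N = −174 + 10 log₁₀(B) + NF
10 log₁₀(2.48×10⁸) = 83.94 dB
N = −174 + 83.94 + 8.90 = −81.16 dBm
SNR = P_sig − N = −68.5 − (−81.16) = 12.66 dB → 12.7 dB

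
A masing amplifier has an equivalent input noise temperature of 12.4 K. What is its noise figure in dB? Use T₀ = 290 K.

0.182 dB

F = 1 + T_e/T₀ = 1 + 12.4/290 = 1.04276
NF = 10 log₁₀(1.04276) = 0.182 dB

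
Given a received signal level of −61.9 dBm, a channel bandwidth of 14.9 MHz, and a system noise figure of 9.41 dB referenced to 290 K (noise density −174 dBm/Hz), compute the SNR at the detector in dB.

Noise floor: N = −174 + 10 log₁₀(B) + NF
10 log₁₀(1.49×10⁷) = 71.73 dB
N = −174 + 71.73 + 9.41 = −92.86 dBm
SNR = P_sig − N = −61.9 − (−92.86) = 30.96 dB → 31.0 dB

31.0 dB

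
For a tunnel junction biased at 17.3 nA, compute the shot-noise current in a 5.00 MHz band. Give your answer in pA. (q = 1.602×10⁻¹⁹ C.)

I_n = √(2qI·B)
2qI·B = 2 × 1.602×10⁻¹⁹ × 1.73×10⁻⁸ × 5.00×10⁶ = 2.77×10⁻²⁰ A²
I_n = √(2.77×10⁻²⁰) = 1.66×10⁻¹⁰ A = 166 pA

166 pA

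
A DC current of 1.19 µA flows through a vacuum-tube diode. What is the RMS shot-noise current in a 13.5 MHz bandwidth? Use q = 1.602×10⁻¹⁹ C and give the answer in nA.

2.27 nA

I_n = √(2qI·B)
2qI·B = 2 × 1.602×10⁻¹⁹ × 1.19×10⁻⁶ × 1.35×10⁷ = 5.15×10⁻¹⁸ A²
I_n = √(5.15×10⁻¹⁸) = 2.27×10⁻⁹ A = 2.27 nA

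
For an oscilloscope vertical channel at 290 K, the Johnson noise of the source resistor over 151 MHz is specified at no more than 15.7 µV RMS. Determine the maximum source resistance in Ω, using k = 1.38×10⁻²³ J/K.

102 Ω

Johnson–Nyquist: V_n = √(4kTRB) ⇒ R = V_n² / (4kTB)
4kTB = 4 × 1.38×10⁻²³ × 290 × 1.51×10⁸ = 2.42×10⁻¹²
R = (1.57×10⁻⁵)² / 2.42×10⁻¹² = 1.02×10² Ω = 102 Ω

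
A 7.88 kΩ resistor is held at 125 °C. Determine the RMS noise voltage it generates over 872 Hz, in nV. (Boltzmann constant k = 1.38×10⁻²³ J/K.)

389 nV

T = 125 °C + 273.15 = 398.15 K
V_n = √(4kTRB)
4kTRB = 4 × 1.38×10⁻²³ × 398.15 × 7.88×10³ × 8.72×10² = 1.51×10⁻¹³ V²
V_n = √(1.51×10⁻¹³) = 3.89×10⁻⁷ V = 389 nV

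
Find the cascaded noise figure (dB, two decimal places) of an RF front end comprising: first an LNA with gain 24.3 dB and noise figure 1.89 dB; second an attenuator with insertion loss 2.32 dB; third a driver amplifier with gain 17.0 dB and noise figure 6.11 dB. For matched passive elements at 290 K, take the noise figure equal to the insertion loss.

1.95 dB

Convert to linear (a loss of L dB is a gain of −L dB): F_i = 10^(NF_i/10), G_i = 10^(G_i,dB/10)
  Stage 1: F_1 = 10^(1.89/10) = 1.545, G_1 = 10^(24.3/10) = 269.2
  Stage 2: F_2 = 10^(2.32/10) = 1.706, G_2 = 10^(−2.32/10) = 0.5861
  Stage 3: F_3 = 10^(6.11/10) = 4.083, G_3 = 10^(17.0/10) = 50.12
Friis cascade:
  F = 1.545 + (1.706 − 1)/269.2 + (4.083 − 1)/157.8 = 1.567
NF = 10 log₁₀(1.567) = 1.95 dB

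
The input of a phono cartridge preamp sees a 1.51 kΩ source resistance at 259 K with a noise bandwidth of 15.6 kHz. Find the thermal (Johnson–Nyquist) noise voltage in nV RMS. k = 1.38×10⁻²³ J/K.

V_n = √(4kTRB)
4kTRB = 4 × 1.38×10⁻²³ × 259 × 1.51×10³ × 1.56×10⁴ = 3.37×10⁻¹³ V²
V_n = √(3.37×10⁻¹³) = 5.80×10⁻⁷ V = 580 nV

580 nV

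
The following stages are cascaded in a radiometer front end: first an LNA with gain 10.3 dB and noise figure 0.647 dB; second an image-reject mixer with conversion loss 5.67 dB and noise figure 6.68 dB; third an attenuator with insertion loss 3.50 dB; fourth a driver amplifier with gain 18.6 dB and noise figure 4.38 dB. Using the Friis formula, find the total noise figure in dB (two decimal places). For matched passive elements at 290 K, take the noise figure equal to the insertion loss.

Convert to linear (a loss of L dB is a gain of −L dB): F_i = 10^(NF_i/10), G_i = 10^(G_i,dB/10)
  Stage 1: F_1 = 10^(0.647/10) = 1.161, G_1 = 10^(10.3/10) = 10.72
  Stage 2: F_2 = 10^(6.68/10) = 4.656, G_2 = 10^(−5.67/10) = 0.2710
  Stage 3: F_3 = 10^(3.50/10) = 2.239, G_3 = 10^(−3.50/10) = 0.4467
  Stage 4: F_4 = 10^(4.38/10) = 2.742, G_4 = 10^(18.6/10) = 72.44
Friis cascade:
  F = 1.161 + (4.656 − 1)/10.72 + (2.239 − 1)/2.904 + (2.742 − 1)/1.297 = 3.271
NF = 10 log₁₀(3.271) = 5.15 dB

5.15 dB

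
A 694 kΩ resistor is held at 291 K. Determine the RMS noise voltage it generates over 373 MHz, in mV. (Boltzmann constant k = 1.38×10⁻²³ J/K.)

V_n = √(4kTRB)
4kTRB = 4 × 1.38×10⁻²³ × 291 × 6.94×10⁵ × 3.73×10⁸ = 4.16×10⁻⁶ V²
V_n = √(4.16×10⁻⁶) = 2.04×10⁻³ V = 2.04 mV

2.04 mV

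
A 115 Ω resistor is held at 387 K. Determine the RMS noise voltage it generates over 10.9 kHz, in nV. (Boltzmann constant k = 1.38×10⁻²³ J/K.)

V_n = √(4kTRB)
4kTRB = 4 × 1.38×10⁻²³ × 387 × 1.15×10² × 1.09×10⁴ = 2.68×10⁻¹⁴ V²
V_n = √(2.68×10⁻¹⁴) = 1.64×10⁻⁷ V = 164 nV

164 nV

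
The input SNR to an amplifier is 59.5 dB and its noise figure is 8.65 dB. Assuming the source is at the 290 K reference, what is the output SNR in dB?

50.85 dB

By definition F = SNR_in/SNR_out, so in dB: SNR_out = SNR_in − NF
SNR_out = 59.5 − 8.65 = 50.85 dB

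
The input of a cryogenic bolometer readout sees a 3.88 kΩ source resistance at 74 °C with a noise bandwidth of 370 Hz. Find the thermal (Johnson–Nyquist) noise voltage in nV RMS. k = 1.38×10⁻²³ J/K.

166 nV

T = 74 °C + 273.15 = 347.15 K
V_n = √(4kTRB)
4kTRB = 4 × 1.38×10⁻²³ × 347.15 × 3.88×10³ × 3.70×10² = 2.75×10⁻¹⁴ V²
V_n = √(2.75×10⁻¹⁴) = 1.66×10⁻⁷ V = 166 nV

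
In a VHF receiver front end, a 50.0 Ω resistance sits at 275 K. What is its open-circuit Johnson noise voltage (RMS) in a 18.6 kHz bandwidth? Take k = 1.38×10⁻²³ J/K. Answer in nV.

V_n = √(4kTRB)
4kTRB = 4 × 1.38×10⁻²³ × 275 × 5.00×10¹ × 1.86×10⁴ = 1.41×10⁻¹⁴ V²
V_n = √(1.41×10⁻¹⁴) = 1.19×10⁻⁷ V = 119 nV

119 nV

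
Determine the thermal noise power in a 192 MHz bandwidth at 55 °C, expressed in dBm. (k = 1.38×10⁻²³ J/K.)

−90.6 dBm

T = 55 °C + 273.15 = 328.15 K
P_n = kTB = 1.38×10⁻²³ × 328.15 × 1.92×10⁸ = 8.69×10⁻¹³ W
In dBm: 10 log₁₀(8.69×10⁻¹³ / 10⁻³) = −90.6 dBm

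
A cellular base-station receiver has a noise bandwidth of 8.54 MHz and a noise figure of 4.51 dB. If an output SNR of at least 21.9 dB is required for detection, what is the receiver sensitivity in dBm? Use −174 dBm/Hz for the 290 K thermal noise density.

−78.3 dBm

Sensitivity = −174 + 10 log₁₀(B) + NF + SNR_min
= −174 + 69.31 + 4.51 + 21.9
= −78.28 dBm → −78.3 dBm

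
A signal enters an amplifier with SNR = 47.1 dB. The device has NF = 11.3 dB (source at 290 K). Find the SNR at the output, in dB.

By definition F = SNR_in/SNR_out, so in dB: SNR_out = SNR_in − NF
SNR_out = 47.1 − 11.3 = 35.8 dB

35.8 dB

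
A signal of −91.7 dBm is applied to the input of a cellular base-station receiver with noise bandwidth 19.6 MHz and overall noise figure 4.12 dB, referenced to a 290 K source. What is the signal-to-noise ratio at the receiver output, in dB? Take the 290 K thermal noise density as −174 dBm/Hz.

Noise floor: N = −174 + 10 log₁₀(B) + NF
10 log₁₀(1.96×10⁷) = 72.92 dB
N = −174 + 72.92 + 4.12 = −96.96 dBm
SNR = P_sig − N = −91.7 − (−96.96) = 5.26 dB → 5.3 dB

5.3 dB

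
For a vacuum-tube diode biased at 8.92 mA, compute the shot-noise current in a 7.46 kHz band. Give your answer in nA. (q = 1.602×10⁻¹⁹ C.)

I_n = √(2qI·B)
2qI·B = 2 × 1.602×10⁻¹⁹ × 8.92×10⁻³ × 7.46×10³ = 2.13×10⁻¹⁷ A²
I_n = √(2.13×10⁻¹⁷) = 4.62×10⁻⁹ A = 4.62 nA

4.62 nA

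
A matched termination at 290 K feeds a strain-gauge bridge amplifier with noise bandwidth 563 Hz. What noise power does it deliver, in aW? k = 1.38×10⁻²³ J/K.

2.25 aW

P_n = kTB = 1.38×10⁻²³ × 290 × 5.63×10² = 2.25×10⁻¹⁸ W = 2.25 aW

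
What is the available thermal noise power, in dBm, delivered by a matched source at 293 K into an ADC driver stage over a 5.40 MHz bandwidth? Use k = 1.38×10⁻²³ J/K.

P_n = kTB = 1.38×10⁻²³ × 293 × 5.40×10⁶ = 2.18×10⁻¹⁴ W
In dBm: 10 log₁₀(2.18×10⁻¹⁴ / 10⁻³) = −106.6 dBm

−106.6 dBm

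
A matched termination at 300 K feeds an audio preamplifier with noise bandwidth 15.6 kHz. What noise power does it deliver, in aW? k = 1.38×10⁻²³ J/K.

64.6 aW

P_n = kTB = 1.38×10⁻²³ × 300 × 1.56×10⁴ = 6.46×10⁻¹⁷ W = 64.6 aW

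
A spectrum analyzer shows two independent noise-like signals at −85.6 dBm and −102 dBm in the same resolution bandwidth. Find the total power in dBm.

Convert to linear, add, convert back:
P₁ = 2.75×10⁻¹² W, P₂ = 6.31×10⁻¹⁴ W
P_tot = 2.82×10⁻¹² W → 10 log₁₀(P_tot / 10⁻³) = −85.5 dBm

−85.5 dBm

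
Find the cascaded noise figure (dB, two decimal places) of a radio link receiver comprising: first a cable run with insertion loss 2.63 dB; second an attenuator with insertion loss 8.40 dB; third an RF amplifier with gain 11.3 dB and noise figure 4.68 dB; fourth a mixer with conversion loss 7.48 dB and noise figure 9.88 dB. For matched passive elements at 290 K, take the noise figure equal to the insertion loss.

16.57 dB

Convert to linear (a loss of L dB is a gain of −L dB): F_i = 10^(NF_i/10), G_i = 10^(G_i,dB/10)
  Stage 1: F_1 = 10^(2.63/10) = 1.832, G_1 = 10^(−2.63/10) = 0.5458
  Stage 2: F_2 = 10^(8.40/10) = 6.918, G_2 = 10^(−8.40/10) = 0.1445
  Stage 3: F_3 = 10^(4.68/10) = 2.938, G_3 = 10^(11.3/10) = 13.49
  Stage 4: F_4 = 10^(9.88/10) = 9.727, G_4 = 10^(−7.48/10) = 0.1786
Friis cascade:
  F = 1.832 + (6.918 − 1)/0.5458 + (2.938 − 1)/0.07889 + (9.727 − 1)/1.064 = 45.44
NF = 10 log₁₀(45.44) = 16.57 dB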